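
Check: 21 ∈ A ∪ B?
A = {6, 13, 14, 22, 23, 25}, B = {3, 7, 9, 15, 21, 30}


A = {6, 13, 14, 22, 23, 25}, B = {3, 7, 9, 15, 21, 30}
A ∪ B = all elements in A or B
A ∪ B = {3, 6, 7, 9, 13, 14, 15, 21, 22, 23, 25, 30}
Checking if 21 ∈ A ∪ B
21 is in A ∪ B → True

21 ∈ A ∪ B


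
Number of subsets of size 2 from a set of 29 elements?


C(n,k) = n! / (k!(n-k)!)
C(29,2) = 29! / (2!27!)
= 406

C(29,2) = 406


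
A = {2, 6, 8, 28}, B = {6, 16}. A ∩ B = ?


A ∩ B = elements in both A and B
A = {2, 6, 8, 28}
B = {6, 16}
A ∩ B = {6}

A ∩ B = {6}


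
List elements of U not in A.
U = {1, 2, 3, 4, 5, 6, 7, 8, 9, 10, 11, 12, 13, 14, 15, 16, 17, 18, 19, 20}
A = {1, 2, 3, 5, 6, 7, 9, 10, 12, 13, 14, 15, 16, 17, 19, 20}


Aᶜ = U \ A = elements in U but not in A
U = {1, 2, 3, 4, 5, 6, 7, 8, 9, 10, 11, 12, 13, 14, 15, 16, 17, 18, 19, 20}
A = {1, 2, 3, 5, 6, 7, 9, 10, 12, 13, 14, 15, 16, 17, 19, 20}
Aᶜ = {4, 8, 11, 18}

Aᶜ = {4, 8, 11, 18}


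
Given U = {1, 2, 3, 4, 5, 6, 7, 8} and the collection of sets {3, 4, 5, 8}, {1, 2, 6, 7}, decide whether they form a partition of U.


A partition requires: (1) non-empty parts, (2) pairwise disjoint, (3) union = U
Parts: {3, 4, 5, 8}, {1, 2, 6, 7}
Union of parts: {1, 2, 3, 4, 5, 6, 7, 8}
U = {1, 2, 3, 4, 5, 6, 7, 8}
All non-empty? True
Pairwise disjoint? True
Covers U? True

Yes, valid partition


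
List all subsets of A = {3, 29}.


|A| = 2, so |P(A)| = 2^2 = 4
Enumerate subsets by cardinality (0 to 2):
∅, {3}, {29}, {3, 29}

P(A) has 4 subsets: ∅, {3}, {29}, {3, 29}


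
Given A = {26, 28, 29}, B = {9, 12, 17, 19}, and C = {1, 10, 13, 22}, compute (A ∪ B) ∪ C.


A ∪ B = {9, 12, 17, 19, 26, 28, 29}
(A ∪ B) ∪ C = {1, 9, 10, 12, 13, 17, 19, 22, 26, 28, 29}

A ∪ B ∪ C = {1, 9, 10, 12, 13, 17, 19, 22, 26, 28, 29}


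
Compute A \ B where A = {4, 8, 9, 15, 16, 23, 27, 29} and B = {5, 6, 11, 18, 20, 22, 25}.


A \ B = elements in A but not in B
A = {4, 8, 9, 15, 16, 23, 27, 29}
B = {5, 6, 11, 18, 20, 22, 25}
Remove from A any elements in B
A \ B = {4, 8, 9, 15, 16, 23, 27, 29}

A \ B = {4, 8, 9, 15, 16, 23, 27, 29}


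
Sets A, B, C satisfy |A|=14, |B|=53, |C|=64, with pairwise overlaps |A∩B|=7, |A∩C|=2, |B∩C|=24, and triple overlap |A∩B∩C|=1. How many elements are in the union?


|A∪B∪C| = |A|+|B|+|C| - |A∩B|-|A∩C|-|B∩C| + |A∩B∩C|
= 14+53+64 - 7-2-24 + 1
= 131 - 33 + 1
= 99

|A ∪ B ∪ C| = 99


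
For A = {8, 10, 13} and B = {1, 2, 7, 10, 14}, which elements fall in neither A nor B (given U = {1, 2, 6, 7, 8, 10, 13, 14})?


A = {8, 10, 13}
B = {1, 2, 7, 10, 14}
Region: in neither A nor B (given U = {1, 2, 6, 7, 8, 10, 13, 14})
Elements: {6}

Elements in neither A nor B (given U = {1, 2, 6, 7, 8, 10, 13, 14}): {6}


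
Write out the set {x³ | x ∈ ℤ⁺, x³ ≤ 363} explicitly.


Checking each candidate:
Condition: positive perfect cubes ≤ 363
Result = {1, 8, 27, 64, 125, 216, 343}

{1, 8, 27, 64, 125, 216, 343}


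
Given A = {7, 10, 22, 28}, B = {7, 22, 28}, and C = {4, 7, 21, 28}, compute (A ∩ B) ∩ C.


A ∩ B = {7, 22, 28}
(A ∩ B) ∩ C = {7, 28}

A ∩ B ∩ C = {7, 28}


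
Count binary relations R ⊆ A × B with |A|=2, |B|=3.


A relation from A to B is any subset of A × B.
|A × B| = 2 × 3 = 6
# relations = 2^|A × B| = 2^6 = 64

Number of relations = 64


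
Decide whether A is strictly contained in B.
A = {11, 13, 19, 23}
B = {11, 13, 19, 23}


A ⊂ B requires: A ⊆ B AND A ≠ B.
A ⊆ B? Yes
A = B? Yes
A = B, so A is not a PROPER subset.

No, A is not a proper subset of B


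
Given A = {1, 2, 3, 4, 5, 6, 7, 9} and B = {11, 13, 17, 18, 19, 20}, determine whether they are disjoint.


Disjoint means A ∩ B = ∅.
A ∩ B = ∅
A ∩ B = ∅, so A and B are disjoint.

Yes, A and B are disjoint


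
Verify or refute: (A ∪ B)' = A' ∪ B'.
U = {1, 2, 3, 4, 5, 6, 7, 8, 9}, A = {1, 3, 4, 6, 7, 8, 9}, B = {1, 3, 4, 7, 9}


LHS: A ∪ B = {1, 3, 4, 6, 7, 8, 9}
(A ∪ B)' = U \ (A ∪ B) = {2, 5}
A' = {2, 5}, B' = {2, 5, 6, 8}
Claimed RHS: A' ∪ B' = {2, 5, 6, 8}
Identity is INVALID: LHS = {2, 5} but the RHS claimed here equals {2, 5, 6, 8}. The correct form is (A ∪ B)' = A' ∩ B'.

Identity is invalid: (A ∪ B)' = {2, 5} but A' ∪ B' = {2, 5, 6, 8}. The correct De Morgan law is (A ∪ B)' = A' ∩ B'.


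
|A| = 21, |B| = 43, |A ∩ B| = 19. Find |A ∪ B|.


|A ∪ B| = |A| + |B| - |A ∩ B|
= 21 + 43 - 19
= 45

|A ∪ B| = 45


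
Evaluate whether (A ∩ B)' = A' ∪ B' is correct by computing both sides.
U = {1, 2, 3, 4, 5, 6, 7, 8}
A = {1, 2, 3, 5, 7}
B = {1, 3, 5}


LHS: A ∩ B = {1, 3, 5}
(A ∩ B)' = U \ (A ∩ B) = {2, 4, 6, 7, 8}
A' = {4, 6, 8}, B' = {2, 4, 6, 7, 8}
Claimed RHS: A' ∪ B' = {2, 4, 6, 7, 8}
Identity is VALID: LHS = RHS = {2, 4, 6, 7, 8} ✓

Identity is valid. (A ∩ B)' = A' ∪ B' = {2, 4, 6, 7, 8}


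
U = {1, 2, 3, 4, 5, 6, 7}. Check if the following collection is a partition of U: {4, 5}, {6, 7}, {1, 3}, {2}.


A partition requires: (1) non-empty parts, (2) pairwise disjoint, (3) union = U
Parts: {4, 5}, {6, 7}, {1, 3}, {2}
Union of parts: {1, 2, 3, 4, 5, 6, 7}
U = {1, 2, 3, 4, 5, 6, 7}
All non-empty? True
Pairwise disjoint? True
Covers U? True

Yes, valid partition


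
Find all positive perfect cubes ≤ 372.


Checking each candidate:
Condition: positive perfect cubes ≤ 372
Result = {1, 8, 27, 64, 125, 216, 343}

{1, 8, 27, 64, 125, 216, 343}


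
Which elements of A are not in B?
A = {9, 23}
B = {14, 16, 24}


A \ B = elements in A but not in B
A = {9, 23}
B = {14, 16, 24}
Remove from A any elements in B
A \ B = {9, 23}

A \ B = {9, 23}


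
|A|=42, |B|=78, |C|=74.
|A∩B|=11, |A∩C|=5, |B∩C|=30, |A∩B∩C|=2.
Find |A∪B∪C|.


|A∪B∪C| = |A|+|B|+|C| - |A∩B|-|A∩C|-|B∩C| + |A∩B∩C|
= 42+78+74 - 11-5-30 + 2
= 194 - 46 + 2
= 150

|A ∪ B ∪ C| = 150


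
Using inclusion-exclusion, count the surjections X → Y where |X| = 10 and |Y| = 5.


n = |X| = 10, k = |Y| = 5. Surjections via inclusion-exclusion:
S(n,k) = Σ(-1)^i × C(k,i) × (k-i)^n, i=0 to k
i=0: (-1)^0×C(5,0)×5^10 = 9765625
i=1: (-1)^1×C(5,1)×4^10 = -5242880
i=2: (-1)^2×C(5,2)×3^10 = 590490
i=3: (-1)^3×C(5,3)×2^10 = -10240
i=4: (-1)^4×C(5,4)×1^10 = 5
i=5: (-1)^5×C(5,5)×0^10 = 0
Total = 5103000

Number of surjections = 5103000


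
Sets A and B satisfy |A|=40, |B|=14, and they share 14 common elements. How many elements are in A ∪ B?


|A ∪ B| = |A| + |B| - |A ∩ B|
= 40 + 14 - 14
= 40

|A ∪ B| = 40


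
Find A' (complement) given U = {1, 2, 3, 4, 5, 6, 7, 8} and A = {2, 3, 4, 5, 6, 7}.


Aᶜ = U \ A = elements in U but not in A
U = {1, 2, 3, 4, 5, 6, 7, 8}
A = {2, 3, 4, 5, 6, 7}
Aᶜ = {1, 8}

Aᶜ = {1, 8}


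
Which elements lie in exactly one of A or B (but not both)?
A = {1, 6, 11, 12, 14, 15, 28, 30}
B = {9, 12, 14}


A △ B = (A \ B) ∪ (B \ A) = elements in exactly one of A or B
A \ B = {1, 6, 11, 15, 28, 30}
B \ A = {9}
A △ B = {1, 6, 9, 11, 15, 28, 30}

A △ B = {1, 6, 9, 11, 15, 28, 30}


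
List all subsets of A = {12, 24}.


|A| = 2, so |P(A)| = 2^2 = 4
Enumerate subsets by cardinality (0 to 2):
∅, {12}, {24}, {12, 24}

P(A) has 4 subsets: ∅, {12}, {24}, {12, 24}


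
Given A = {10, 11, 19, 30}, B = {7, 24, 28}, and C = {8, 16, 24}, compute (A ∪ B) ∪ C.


A ∪ B = {7, 10, 11, 19, 24, 28, 30}
(A ∪ B) ∪ C = {7, 8, 10, 11, 16, 19, 24, 28, 30}

A ∪ B ∪ C = {7, 8, 10, 11, 16, 19, 24, 28, 30}


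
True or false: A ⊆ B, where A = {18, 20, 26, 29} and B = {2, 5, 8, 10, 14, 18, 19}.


A ⊆ B means every element of A is in B.
Elements in A not in B: {20, 26, 29}
So A ⊄ B.

No, A ⊄ B


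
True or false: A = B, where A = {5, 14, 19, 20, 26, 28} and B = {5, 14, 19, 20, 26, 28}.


Two sets are equal iff they have exactly the same elements.
A = {5, 14, 19, 20, 26, 28}
B = {5, 14, 19, 20, 26, 28}
Same elements → A = B

Yes, A = B


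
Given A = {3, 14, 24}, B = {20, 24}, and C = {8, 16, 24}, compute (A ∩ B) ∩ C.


A ∩ B = {24}
(A ∩ B) ∩ C = {24}

A ∩ B ∩ C = {24}


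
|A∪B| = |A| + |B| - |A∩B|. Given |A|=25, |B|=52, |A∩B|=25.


|A ∪ B| = |A| + |B| - |A ∩ B|
= 25 + 52 - 25
= 52

|A ∪ B| = 52


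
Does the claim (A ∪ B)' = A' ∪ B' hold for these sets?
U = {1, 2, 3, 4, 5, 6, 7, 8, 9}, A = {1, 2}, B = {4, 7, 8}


LHS: A ∪ B = {1, 2, 4, 7, 8}
(A ∪ B)' = U \ (A ∪ B) = {3, 5, 6, 9}
A' = {3, 4, 5, 6, 7, 8, 9}, B' = {1, 2, 3, 5, 6, 9}
Claimed RHS: A' ∪ B' = {1, 2, 3, 4, 5, 6, 7, 8, 9}
Identity is INVALID: LHS = {3, 5, 6, 9} but the RHS claimed here equals {1, 2, 3, 4, 5, 6, 7, 8, 9}. The correct form is (A ∪ B)' = A' ∩ B'.

Identity is invalid: (A ∪ B)' = {3, 5, 6, 9} but A' ∪ B' = {1, 2, 3, 4, 5, 6, 7, 8, 9}. The correct De Morgan law is (A ∪ B)' = A' ∩ B'.


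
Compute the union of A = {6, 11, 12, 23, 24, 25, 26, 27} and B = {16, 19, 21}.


A ∪ B = all elements in A or B (or both)
A = {6, 11, 12, 23, 24, 25, 26, 27}
B = {16, 19, 21}
A ∪ B = {6, 11, 12, 16, 19, 21, 23, 24, 25, 26, 27}

A ∪ B = {6, 11, 12, 16, 19, 21, 23, 24, 25, 26, 27}


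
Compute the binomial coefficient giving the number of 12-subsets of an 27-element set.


C(n,k) = n! / (k!(n-k)!)
C(27,12) = 27! / (12!15!)
= 17383860

C(27,12) = 17383860


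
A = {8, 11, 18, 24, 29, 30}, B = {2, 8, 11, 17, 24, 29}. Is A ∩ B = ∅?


Disjoint means A ∩ B = ∅.
A ∩ B = {8, 11, 24, 29}
A ∩ B ≠ ∅, so A and B are NOT disjoint.

No, A and B are not disjoint (A ∩ B = {8, 11, 24, 29})


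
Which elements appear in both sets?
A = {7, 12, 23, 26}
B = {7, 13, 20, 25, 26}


A ∩ B = elements in both A and B
A = {7, 12, 23, 26}
B = {7, 13, 20, 25, 26}
A ∩ B = {7, 26}

A ∩ B = {7, 26}


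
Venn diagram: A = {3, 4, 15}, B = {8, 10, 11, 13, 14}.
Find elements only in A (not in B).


A = {3, 4, 15}
B = {8, 10, 11, 13, 14}
Region: only in A (not in B)
Elements: {3, 4, 15}

Elements only in A (not in B): {3, 4, 15}


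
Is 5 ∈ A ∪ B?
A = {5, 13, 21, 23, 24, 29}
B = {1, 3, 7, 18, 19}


A = {5, 13, 21, 23, 24, 29}, B = {1, 3, 7, 18, 19}
A ∪ B = all elements in A or B
A ∪ B = {1, 3, 5, 7, 13, 18, 19, 21, 23, 24, 29}
Checking if 5 ∈ A ∪ B
5 is in A ∪ B → True

5 ∈ A ∪ B


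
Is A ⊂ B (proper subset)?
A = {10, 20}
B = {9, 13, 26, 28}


A ⊂ B requires: A ⊆ B AND A ≠ B.
A ⊆ B? No
A ⊄ B, so A is not a proper subset.

No, A is not a proper subset of B


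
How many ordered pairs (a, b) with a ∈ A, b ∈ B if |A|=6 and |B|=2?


|A × B| = |A| × |B|
= 6 × 2
= 12

|A × B| = 12


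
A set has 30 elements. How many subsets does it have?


Number of subsets = 2^n
= 2^30
= 1073741824

|P(A)| = 1073741824


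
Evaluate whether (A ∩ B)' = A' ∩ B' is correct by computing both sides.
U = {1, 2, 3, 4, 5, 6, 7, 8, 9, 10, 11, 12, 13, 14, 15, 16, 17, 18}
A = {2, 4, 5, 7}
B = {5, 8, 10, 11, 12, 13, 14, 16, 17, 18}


LHS: A ∩ B = {5}
(A ∩ B)' = U \ (A ∩ B) = {1, 2, 3, 4, 6, 7, 8, 9, 10, 11, 12, 13, 14, 15, 16, 17, 18}
A' = {1, 3, 6, 8, 9, 10, 11, 12, 13, 14, 15, 16, 17, 18}, B' = {1, 2, 3, 4, 6, 7, 9, 15}
Claimed RHS: A' ∩ B' = {1, 3, 6, 9, 15}
Identity is INVALID: LHS = {1, 2, 3, 4, 6, 7, 8, 9, 10, 11, 12, 13, 14, 15, 16, 17, 18} but the RHS claimed here equals {1, 3, 6, 9, 15}. The correct form is (A ∩ B)' = A' ∪ B'.

Identity is invalid: (A ∩ B)' = {1, 2, 3, 4, 6, 7, 8, 9, 10, 11, 12, 13, 14, 15, 16, 17, 18} but A' ∩ B' = {1, 3, 6, 9, 15}. The correct De Morgan law is (A ∩ B)' = A' ∪ B'.


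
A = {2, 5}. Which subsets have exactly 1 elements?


|A| = 2, so A has C(2,1) = 2 subsets of size 1.
Enumerate by choosing 1 elements from A at a time:
{2}, {5}

1-element subsets (2 total): {2}, {5}


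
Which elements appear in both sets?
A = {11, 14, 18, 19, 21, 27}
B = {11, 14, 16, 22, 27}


A ∩ B = elements in both A and B
A = {11, 14, 18, 19, 21, 27}
B = {11, 14, 16, 22, 27}
A ∩ B = {11, 14, 27}

A ∩ B = {11, 14, 27}


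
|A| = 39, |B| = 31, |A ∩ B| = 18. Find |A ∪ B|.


|A ∪ B| = |A| + |B| - |A ∩ B|
= 39 + 31 - 18
= 52

|A ∪ B| = 52


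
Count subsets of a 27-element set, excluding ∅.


Total subsets = 2^n = 2^27 = 134217728
Non-empty subsets exclude the empty set: 2^n - 1
= 134217728 - 1
= 134217727

Number of non-empty subsets = 134217727


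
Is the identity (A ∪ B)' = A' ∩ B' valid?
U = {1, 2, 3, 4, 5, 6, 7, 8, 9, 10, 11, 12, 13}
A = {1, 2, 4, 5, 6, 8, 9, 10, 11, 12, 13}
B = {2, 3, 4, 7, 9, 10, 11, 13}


LHS: A ∪ B = {1, 2, 3, 4, 5, 6, 7, 8, 9, 10, 11, 12, 13}
(A ∪ B)' = U \ (A ∪ B) = ∅
A' = {3, 7}, B' = {1, 5, 6, 8, 12}
Claimed RHS: A' ∩ B' = ∅
Identity is VALID: LHS = RHS = ∅ ✓

Identity is valid. (A ∪ B)' = A' ∩ B' = ∅


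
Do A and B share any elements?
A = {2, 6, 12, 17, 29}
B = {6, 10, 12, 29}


Disjoint means A ∩ B = ∅.
A ∩ B = {6, 12, 29}
A ∩ B ≠ ∅, so A and B are NOT disjoint.

Yes — A and B share the element(s) of A ∩ B = {6, 12, 29}, so they are not disjoint


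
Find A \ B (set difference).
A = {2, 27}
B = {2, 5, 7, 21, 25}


A \ B = elements in A but not in B
A = {2, 27}
B = {2, 5, 7, 21, 25}
Remove from A any elements in B
A \ B = {27}

A \ B = {27}


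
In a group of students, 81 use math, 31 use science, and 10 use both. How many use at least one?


|A ∪ B| = |A| + |B| - |A ∩ B|
= 81 + 31 - 10
= 102

|A ∪ B| = 102


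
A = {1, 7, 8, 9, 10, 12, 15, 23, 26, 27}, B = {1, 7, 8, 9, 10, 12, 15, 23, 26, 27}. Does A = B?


Two sets are equal iff they have exactly the same elements.
A = {1, 7, 8, 9, 10, 12, 15, 23, 26, 27}
B = {1, 7, 8, 9, 10, 12, 15, 23, 26, 27}
Same elements → A = B

Yes, A = B


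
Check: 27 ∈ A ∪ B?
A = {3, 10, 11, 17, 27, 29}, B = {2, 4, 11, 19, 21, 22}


A = {3, 10, 11, 17, 27, 29}, B = {2, 4, 11, 19, 21, 22}
A ∪ B = all elements in A or B
A ∪ B = {2, 3, 4, 10, 11, 17, 19, 21, 22, 27, 29}
Checking if 27 ∈ A ∪ B
27 is in A ∪ B → True

27 ∈ A ∪ B


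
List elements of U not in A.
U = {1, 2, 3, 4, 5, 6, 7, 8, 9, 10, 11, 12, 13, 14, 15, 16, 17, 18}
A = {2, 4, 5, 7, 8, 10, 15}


Aᶜ = U \ A = elements in U but not in A
U = {1, 2, 3, 4, 5, 6, 7, 8, 9, 10, 11, 12, 13, 14, 15, 16, 17, 18}
A = {2, 4, 5, 7, 8, 10, 15}
Aᶜ = {1, 3, 6, 9, 11, 12, 13, 14, 16, 17, 18}

Aᶜ = {1, 3, 6, 9, 11, 12, 13, 14, 16, 17, 18}


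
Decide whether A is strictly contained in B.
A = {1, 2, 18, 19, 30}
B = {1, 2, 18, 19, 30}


A ⊂ B requires: A ⊆ B AND A ≠ B.
A ⊆ B? Yes
A = B? Yes
A = B, so A is not a PROPER subset.

No, A is not a proper subset of B


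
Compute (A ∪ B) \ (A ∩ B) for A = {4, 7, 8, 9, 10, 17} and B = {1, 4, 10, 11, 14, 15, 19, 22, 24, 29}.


A △ B = (A \ B) ∪ (B \ A) = elements in exactly one of A or B
A \ B = {7, 8, 9, 17}
B \ A = {1, 11, 14, 15, 19, 22, 24, 29}
A △ B = {1, 7, 8, 9, 11, 14, 15, 17, 19, 22, 24, 29}

A △ B = {1, 7, 8, 9, 11, 14, 15, 17, 19, 22, 24, 29}


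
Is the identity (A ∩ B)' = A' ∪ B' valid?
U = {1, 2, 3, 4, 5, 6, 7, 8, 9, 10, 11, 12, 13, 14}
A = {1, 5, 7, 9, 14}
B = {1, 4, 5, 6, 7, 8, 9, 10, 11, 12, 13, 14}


LHS: A ∩ B = {1, 5, 7, 9, 14}
(A ∩ B)' = U \ (A ∩ B) = {2, 3, 4, 6, 8, 10, 11, 12, 13}
A' = {2, 3, 4, 6, 8, 10, 11, 12, 13}, B' = {2, 3}
Claimed RHS: A' ∪ B' = {2, 3, 4, 6, 8, 10, 11, 12, 13}
Identity is VALID: LHS = RHS = {2, 3, 4, 6, 8, 10, 11, 12, 13} ✓

Identity is valid. (A ∩ B)' = A' ∪ B' = {2, 3, 4, 6, 8, 10, 11, 12, 13}


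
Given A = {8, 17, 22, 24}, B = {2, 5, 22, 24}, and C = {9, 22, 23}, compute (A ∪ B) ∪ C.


A ∪ B = {2, 5, 8, 17, 22, 24}
(A ∪ B) ∪ C = {2, 5, 8, 9, 17, 22, 23, 24}

A ∪ B ∪ C = {2, 5, 8, 9, 17, 22, 23, 24}


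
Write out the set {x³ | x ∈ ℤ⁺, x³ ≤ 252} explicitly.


Checking each candidate:
Condition: positive perfect cubes ≤ 252
Result = {1, 8, 27, 64, 125, 216}

{1, 8, 27, 64, 125, 216}


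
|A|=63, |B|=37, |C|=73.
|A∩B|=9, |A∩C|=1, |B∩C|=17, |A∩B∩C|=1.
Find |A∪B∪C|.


|A∪B∪C| = |A|+|B|+|C| - |A∩B|-|A∩C|-|B∩C| + |A∩B∩C|
= 63+37+73 - 9-1-17 + 1
= 173 - 27 + 1
= 147

|A ∪ B ∪ C| = 147


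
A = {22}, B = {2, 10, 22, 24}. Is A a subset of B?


A ⊆ B means every element of A is in B.
All elements of A are in B.
So A ⊆ B.

Yes, A ⊆ B


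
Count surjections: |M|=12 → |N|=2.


n = |M| = 12, k = |N| = 2. Surjections via inclusion-exclusion:
S(n,k) = Σ(-1)^i × C(k,i) × (k-i)^n, i=0 to k
i=0: (-1)^0×C(2,0)×2^12 = 4096
i=1: (-1)^1×C(2,1)×1^12 = -2
i=2: (-1)^2×C(2,2)×0^12 = 0
Total = 4094

Number of surjections = 4094


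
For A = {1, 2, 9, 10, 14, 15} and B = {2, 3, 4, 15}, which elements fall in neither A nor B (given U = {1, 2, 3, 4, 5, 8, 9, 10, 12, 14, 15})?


A = {1, 2, 9, 10, 14, 15}
B = {2, 3, 4, 15}
Region: in neither A nor B (given U = {1, 2, 3, 4, 5, 8, 9, 10, 12, 14, 15})
Elements: {5, 8, 12}

Elements in neither A nor B (given U = {1, 2, 3, 4, 5, 8, 9, 10, 12, 14, 15}): {5, 8, 12}


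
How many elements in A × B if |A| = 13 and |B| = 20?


|A × B| = |A| × |B|
= 13 × 20
= 260

|A × B| = 260


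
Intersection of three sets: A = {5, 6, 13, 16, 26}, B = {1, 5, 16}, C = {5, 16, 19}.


A ∩ B = {5, 16}
(A ∩ B) ∩ C = {5, 16}

A ∩ B ∩ C = {5, 16}


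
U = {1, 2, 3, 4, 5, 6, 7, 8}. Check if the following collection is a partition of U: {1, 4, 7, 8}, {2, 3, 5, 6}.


A partition requires: (1) non-empty parts, (2) pairwise disjoint, (3) union = U
Parts: {1, 4, 7, 8}, {2, 3, 5, 6}
Union of parts: {1, 2, 3, 4, 5, 6, 7, 8}
U = {1, 2, 3, 4, 5, 6, 7, 8}
All non-empty? True
Pairwise disjoint? True
Covers U? True

Yes, valid partition


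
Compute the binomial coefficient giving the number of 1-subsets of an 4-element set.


C(n,k) = n! / (k!(n-k)!)
C(4,1) = 4! / (1!3!)
= 4

C(4,1) = 4


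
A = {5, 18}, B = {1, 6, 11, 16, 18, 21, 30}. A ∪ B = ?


A ∪ B = all elements in A or B (or both)
A = {5, 18}
B = {1, 6, 11, 16, 18, 21, 30}
A ∪ B = {1, 5, 6, 11, 16, 18, 21, 30}

A ∪ B = {1, 5, 6, 11, 16, 18, 21, 30}


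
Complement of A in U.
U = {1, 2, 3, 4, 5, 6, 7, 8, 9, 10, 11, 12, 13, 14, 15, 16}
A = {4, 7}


Aᶜ = U \ A = elements in U but not in A
U = {1, 2, 3, 4, 5, 6, 7, 8, 9, 10, 11, 12, 13, 14, 15, 16}
A = {4, 7}
Aᶜ = {1, 2, 3, 5, 6, 8, 9, 10, 11, 12, 13, 14, 15, 16}

Aᶜ = {1, 2, 3, 5, 6, 8, 9, 10, 11, 12, 13, 14, 15, 16}


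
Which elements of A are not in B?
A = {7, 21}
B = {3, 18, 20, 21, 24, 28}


A \ B = elements in A but not in B
A = {7, 21}
B = {3, 18, 20, 21, 24, 28}
Remove from A any elements in B
A \ B = {7}

A \ B = {7}


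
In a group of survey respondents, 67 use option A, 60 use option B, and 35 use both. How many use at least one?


|A ∪ B| = |A| + |B| - |A ∩ B|
= 67 + 60 - 35
= 92

|A ∪ B| = 92


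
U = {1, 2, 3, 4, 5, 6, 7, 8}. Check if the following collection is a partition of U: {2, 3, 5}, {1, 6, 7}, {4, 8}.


A partition requires: (1) non-empty parts, (2) pairwise disjoint, (3) union = U
Parts: {2, 3, 5}, {1, 6, 7}, {4, 8}
Union of parts: {1, 2, 3, 4, 5, 6, 7, 8}
U = {1, 2, 3, 4, 5, 6, 7, 8}
All non-empty? True
Pairwise disjoint? True
Covers U? True

Yes, valid partition


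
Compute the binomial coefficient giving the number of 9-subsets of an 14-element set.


C(n,k) = n! / (k!(n-k)!)
C(14,9) = 14! / (9!5!)
= 2002

C(14,9) = 2002


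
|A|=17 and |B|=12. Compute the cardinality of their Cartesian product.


|A × B| = |A| × |B|
= 17 × 12
= 204

|A × B| = 204


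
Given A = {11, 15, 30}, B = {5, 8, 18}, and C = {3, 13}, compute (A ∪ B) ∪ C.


A ∪ B = {5, 8, 11, 15, 18, 30}
(A ∪ B) ∪ C = {3, 5, 8, 11, 13, 15, 18, 30}

A ∪ B ∪ C = {3, 5, 8, 11, 13, 15, 18, 30}


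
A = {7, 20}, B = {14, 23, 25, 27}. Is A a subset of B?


A ⊆ B means every element of A is in B.
Elements in A not in B: {7, 20}
So A ⊄ B.

No, A ⊄ B


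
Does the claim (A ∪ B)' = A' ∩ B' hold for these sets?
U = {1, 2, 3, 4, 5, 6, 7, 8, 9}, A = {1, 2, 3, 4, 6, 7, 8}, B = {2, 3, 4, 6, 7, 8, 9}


LHS: A ∪ B = {1, 2, 3, 4, 6, 7, 8, 9}
(A ∪ B)' = U \ (A ∪ B) = {5}
A' = {5, 9}, B' = {1, 5}
Claimed RHS: A' ∩ B' = {5}
Identity is VALID: LHS = RHS = {5} ✓

Identity is valid. (A ∪ B)' = A' ∩ B' = {5}


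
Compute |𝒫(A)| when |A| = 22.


Number of subsets = 2^n
= 2^22
= 4194304

|P(A)| = 4194304


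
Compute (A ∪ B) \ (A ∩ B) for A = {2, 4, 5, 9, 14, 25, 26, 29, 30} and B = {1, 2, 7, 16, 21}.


A △ B = (A \ B) ∪ (B \ A) = elements in exactly one of A or B
A \ B = {4, 5, 9, 14, 25, 26, 29, 30}
B \ A = {1, 7, 16, 21}
A △ B = {1, 4, 5, 7, 9, 14, 16, 21, 25, 26, 29, 30}

A △ B = {1, 4, 5, 7, 9, 14, 16, 21, 25, 26, 29, 30}


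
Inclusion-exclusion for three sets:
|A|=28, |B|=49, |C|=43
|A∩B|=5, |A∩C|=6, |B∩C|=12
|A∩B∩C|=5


|A∪B∪C| = |A|+|B|+|C| - |A∩B|-|A∩C|-|B∩C| + |A∩B∩C|
= 28+49+43 - 5-6-12 + 5
= 120 - 23 + 5
= 102

|A ∪ B ∪ C| = 102


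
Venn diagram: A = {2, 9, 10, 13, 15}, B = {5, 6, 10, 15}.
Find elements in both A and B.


A = {2, 9, 10, 13, 15}
B = {5, 6, 10, 15}
Region: in both A and B
Elements: {10, 15}

Elements in both A and B: {10, 15}


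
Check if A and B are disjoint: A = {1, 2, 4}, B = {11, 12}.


Disjoint means A ∩ B = ∅.
A ∩ B = ∅
A ∩ B = ∅, so A and B are disjoint.

Yes, A and B are disjoint


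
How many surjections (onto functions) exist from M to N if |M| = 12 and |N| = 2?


n = |M| = 12, k = |N| = 2. Surjections via inclusion-exclusion:
S(n,k) = Σ(-1)^i × C(k,i) × (k-i)^n, i=0 to k
i=0: (-1)^0×C(2,0)×2^12 = 4096
i=1: (-1)^1×C(2,1)×1^12 = -2
i=2: (-1)^2×C(2,2)×0^12 = 0
Total = 4094

Number of surjections = 4094


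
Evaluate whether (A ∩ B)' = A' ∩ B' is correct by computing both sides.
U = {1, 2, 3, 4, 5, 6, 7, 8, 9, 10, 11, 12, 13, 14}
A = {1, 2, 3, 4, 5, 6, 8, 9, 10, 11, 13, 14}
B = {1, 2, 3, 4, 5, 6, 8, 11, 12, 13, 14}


LHS: A ∩ B = {1, 2, 3, 4, 5, 6, 8, 11, 13, 14}
(A ∩ B)' = U \ (A ∩ B) = {7, 9, 10, 12}
A' = {7, 12}, B' = {7, 9, 10}
Claimed RHS: A' ∩ B' = {7}
Identity is INVALID: LHS = {7, 9, 10, 12} but the RHS claimed here equals {7}. The correct form is (A ∩ B)' = A' ∪ B'.

Identity is invalid: (A ∩ B)' = {7, 9, 10, 12} but A' ∩ B' = {7}. The correct De Morgan law is (A ∩ B)' = A' ∪ B'.


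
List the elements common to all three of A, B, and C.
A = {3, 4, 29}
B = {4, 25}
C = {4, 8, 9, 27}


A ∩ B = {4}
(A ∩ B) ∩ C = {4}

A ∩ B ∩ C = {4}


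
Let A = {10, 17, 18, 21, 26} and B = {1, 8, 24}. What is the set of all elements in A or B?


A ∪ B = all elements in A or B (or both)
A = {10, 17, 18, 21, 26}
B = {1, 8, 24}
A ∪ B = {1, 8, 10, 17, 18, 21, 24, 26}

A ∪ B = {1, 8, 10, 17, 18, 21, 24, 26}


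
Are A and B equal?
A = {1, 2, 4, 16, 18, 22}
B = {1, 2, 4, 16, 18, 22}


Two sets are equal iff they have exactly the same elements.
A = {1, 2, 4, 16, 18, 22}
B = {1, 2, 4, 16, 18, 22}
Same elements → A = B

Yes, A = B


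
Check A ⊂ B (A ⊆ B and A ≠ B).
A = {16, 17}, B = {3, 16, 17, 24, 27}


A ⊂ B requires: A ⊆ B AND A ≠ B.
A ⊆ B? Yes
A = B? No
A ⊂ B: Yes (A is a proper subset of B)

Yes, A ⊂ B


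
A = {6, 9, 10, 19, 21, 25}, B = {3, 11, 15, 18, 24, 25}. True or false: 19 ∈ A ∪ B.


A = {6, 9, 10, 19, 21, 25}, B = {3, 11, 15, 18, 24, 25}
A ∪ B = all elements in A or B
A ∪ B = {3, 6, 9, 10, 11, 15, 18, 19, 21, 24, 25}
Checking if 19 ∈ A ∪ B
19 is in A ∪ B → True

19 ∈ A ∪ B


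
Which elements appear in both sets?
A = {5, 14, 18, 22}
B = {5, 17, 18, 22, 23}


A ∩ B = elements in both A and B
A = {5, 14, 18, 22}
B = {5, 17, 18, 22, 23}
A ∩ B = {5, 18, 22}

A ∩ B = {5, 18, 22}


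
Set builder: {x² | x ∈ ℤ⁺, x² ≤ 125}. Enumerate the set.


Checking each candidate:
Condition: positive perfect squares ≤ 125
Result = {1, 4, 9, 16, 25, 36, 49, 64, 81, 100, 121}

{1, 4, 9, 16, 25, 36, 49, 64, 81, 100, 121}


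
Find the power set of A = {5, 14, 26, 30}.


|A| = 4, so |P(A)| = 2^4 = 16
Enumerate subsets by cardinality (0 to 4):
∅, {5}, {14}, {26}, {30}, {5, 14}, {5, 26}, {5, 30}, {14, 26}, {14, 30}, {26, 30}, {5, 14, 26}, {5, 14, 30}, {5, 26, 30}, {14, 26, 30}, {5, 14, 26, 30}

P(A) has 16 subsets: ∅, {5}, {14}, {26}, {30}, {5, 14}, {5, 26}, {5, 30}, {14, 26}, {14, 30}, {26, 30}, {5, 14, 26}, {5, 14, 30}, {5, 26, 30}, {14, 26, 30}, {5, 14, 26, 30}


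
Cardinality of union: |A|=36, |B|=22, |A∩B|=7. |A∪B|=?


|A ∪ B| = |A| + |B| - |A ∩ B|
= 36 + 22 - 7
= 51

|A ∪ B| = 51


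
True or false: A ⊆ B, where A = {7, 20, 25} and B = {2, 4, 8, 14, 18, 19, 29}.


A ⊆ B means every element of A is in B.
Elements in A not in B: {7, 20, 25}
So A ⊄ B.

No, A ⊄ B


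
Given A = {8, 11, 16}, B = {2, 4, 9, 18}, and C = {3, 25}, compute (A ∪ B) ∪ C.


A ∪ B = {2, 4, 8, 9, 11, 16, 18}
(A ∪ B) ∪ C = {2, 3, 4, 8, 9, 11, 16, 18, 25}

A ∪ B ∪ C = {2, 3, 4, 8, 9, 11, 16, 18, 25}


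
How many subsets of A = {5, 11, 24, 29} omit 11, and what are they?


A subset of A that omits 11 is a subset of A \ {11}, so there are 2^(n-1) = 2^3 = 8 of them.
Subsets excluding 11: ∅, {5}, {24}, {29}, {5, 24}, {5, 29}, {24, 29}, {5, 24, 29}

Subsets excluding 11 (8 total): ∅, {5}, {24}, {29}, {5, 24}, {5, 29}, {24, 29}, {5, 24, 29}


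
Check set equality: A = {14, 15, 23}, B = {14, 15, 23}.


Two sets are equal iff they have exactly the same elements.
A = {14, 15, 23}
B = {14, 15, 23}
Same elements → A = B

Yes, A = B


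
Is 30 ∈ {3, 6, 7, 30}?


A = {3, 6, 7, 30}
Checking if 30 is in A
30 is in A → True

30 ∈ A


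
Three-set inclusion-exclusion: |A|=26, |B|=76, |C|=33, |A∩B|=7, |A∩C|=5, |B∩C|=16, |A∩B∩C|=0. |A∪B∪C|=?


|A∪B∪C| = |A|+|B|+|C| - |A∩B|-|A∩C|-|B∩C| + |A∩B∩C|
= 26+76+33 - 7-5-16 + 0
= 135 - 28 + 0
= 107

|A ∪ B ∪ C| = 107


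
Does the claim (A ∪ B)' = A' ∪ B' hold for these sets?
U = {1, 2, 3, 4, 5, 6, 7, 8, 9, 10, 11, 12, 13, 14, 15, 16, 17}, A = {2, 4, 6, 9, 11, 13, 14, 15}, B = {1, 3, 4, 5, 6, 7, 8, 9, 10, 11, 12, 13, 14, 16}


LHS: A ∪ B = {1, 2, 3, 4, 5, 6, 7, 8, 9, 10, 11, 12, 13, 14, 15, 16}
(A ∪ B)' = U \ (A ∪ B) = {17}
A' = {1, 3, 5, 7, 8, 10, 12, 16, 17}, B' = {2, 15, 17}
Claimed RHS: A' ∪ B' = {1, 2, 3, 5, 7, 8, 10, 12, 15, 16, 17}
Identity is INVALID: LHS = {17} but the RHS claimed here equals {1, 2, 3, 5, 7, 8, 10, 12, 15, 16, 17}. The correct form is (A ∪ B)' = A' ∩ B'.

Identity is invalid: (A ∪ B)' = {17} but A' ∪ B' = {1, 2, 3, 5, 7, 8, 10, 12, 15, 16, 17}. The correct De Morgan law is (A ∪ B)' = A' ∩ B'.


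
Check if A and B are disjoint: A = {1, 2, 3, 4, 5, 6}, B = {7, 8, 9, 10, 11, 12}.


Disjoint means A ∩ B = ∅.
A ∩ B = ∅
A ∩ B = ∅, so A and B are disjoint.

Yes, A and B are disjoint


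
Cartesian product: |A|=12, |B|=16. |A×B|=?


|A × B| = |A| × |B|
= 12 × 16
= 192

|A × B| = 192


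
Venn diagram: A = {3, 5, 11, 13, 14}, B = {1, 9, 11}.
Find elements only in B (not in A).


A = {3, 5, 11, 13, 14}
B = {1, 9, 11}
Region: only in B (not in A)
Elements: {1, 9}

Elements only in B (not in A): {1, 9}


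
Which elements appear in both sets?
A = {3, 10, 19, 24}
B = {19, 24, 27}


A ∩ B = elements in both A and B
A = {3, 10, 19, 24}
B = {19, 24, 27}
A ∩ B = {19, 24}

A ∩ B = {19, 24}


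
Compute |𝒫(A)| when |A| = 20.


Number of subsets = 2^n
= 2^20
= 1048576

|P(A)| = 1048576


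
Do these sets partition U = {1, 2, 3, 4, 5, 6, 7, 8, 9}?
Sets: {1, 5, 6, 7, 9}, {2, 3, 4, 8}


A partition requires: (1) non-empty parts, (2) pairwise disjoint, (3) union = U
Parts: {1, 5, 6, 7, 9}, {2, 3, 4, 8}
Union of parts: {1, 2, 3, 4, 5, 6, 7, 8, 9}
U = {1, 2, 3, 4, 5, 6, 7, 8, 9}
All non-empty? True
Pairwise disjoint? True
Covers U? True

Yes, valid partition


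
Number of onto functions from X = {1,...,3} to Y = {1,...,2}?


n = |X| = 3, k = |Y| = 2. Surjections via inclusion-exclusion:
S(n,k) = Σ(-1)^i × C(k,i) × (k-i)^n, i=0 to k
i=0: (-1)^0×C(2,0)×2^3 = 8
i=1: (-1)^1×C(2,1)×1^3 = -2
i=2: (-1)^2×C(2,2)×0^3 = 0
Total = 6

Number of surjections = 6


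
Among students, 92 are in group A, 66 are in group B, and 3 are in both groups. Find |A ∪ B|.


|A ∪ B| = |A| + |B| - |A ∩ B|
= 92 + 66 - 3
= 155

|A ∪ B| = 155


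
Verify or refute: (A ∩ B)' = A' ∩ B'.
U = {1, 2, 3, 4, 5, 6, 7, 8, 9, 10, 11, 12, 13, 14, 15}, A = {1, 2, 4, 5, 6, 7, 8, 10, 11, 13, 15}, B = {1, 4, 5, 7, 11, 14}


LHS: A ∩ B = {1, 4, 5, 7, 11}
(A ∩ B)' = U \ (A ∩ B) = {2, 3, 6, 8, 9, 10, 12, 13, 14, 15}
A' = {3, 9, 12, 14}, B' = {2, 3, 6, 8, 9, 10, 12, 13, 15}
Claimed RHS: A' ∩ B' = {3, 9, 12}
Identity is INVALID: LHS = {2, 3, 6, 8, 9, 10, 12, 13, 14, 15} but the RHS claimed here equals {3, 9, 12}. The correct form is (A ∩ B)' = A' ∪ B'.

Identity is invalid: (A ∩ B)' = {2, 3, 6, 8, 9, 10, 12, 13, 14, 15} but A' ∩ B' = {3, 9, 12}. The correct De Morgan law is (A ∩ B)' = A' ∪ B'.


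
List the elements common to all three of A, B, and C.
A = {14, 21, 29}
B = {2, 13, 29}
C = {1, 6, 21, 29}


A ∩ B = {29}
(A ∩ B) ∩ C = {29}

A ∩ B ∩ C = {29}


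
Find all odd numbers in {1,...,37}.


Checking each candidate:
Condition: odd numbers in {1,...,37}
Result = {1, 3, 5, 7, 9, 11, 13, 15, 17, 19, 21, 23, 25, 27, 29, 31, 33, 35, 37}

{1, 3, 5, 7, 9, 11, 13, 15, 17, 19, 21, 23, 25, 27, 29, 31, 33, 35, 37}


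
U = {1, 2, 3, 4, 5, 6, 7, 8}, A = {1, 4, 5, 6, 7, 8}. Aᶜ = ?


Aᶜ = U \ A = elements in U but not in A
U = {1, 2, 3, 4, 5, 6, 7, 8}
A = {1, 4, 5, 6, 7, 8}
Aᶜ = {2, 3}

Aᶜ = {2, 3}


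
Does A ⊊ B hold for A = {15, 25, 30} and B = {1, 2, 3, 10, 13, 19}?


A ⊂ B requires: A ⊆ B AND A ≠ B.
A ⊆ B? No
A ⊄ B, so A is not a proper subset.

No, A is not a proper subset of B


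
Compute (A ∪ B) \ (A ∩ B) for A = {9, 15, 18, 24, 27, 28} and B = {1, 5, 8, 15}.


A △ B = (A \ B) ∪ (B \ A) = elements in exactly one of A or B
A \ B = {9, 18, 24, 27, 28}
B \ A = {1, 5, 8}
A △ B = {1, 5, 8, 9, 18, 24, 27, 28}

A △ B = {1, 5, 8, 9, 18, 24, 27, 28}


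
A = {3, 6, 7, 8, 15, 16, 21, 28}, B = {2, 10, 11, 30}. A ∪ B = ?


A ∪ B = all elements in A or B (or both)
A = {3, 6, 7, 8, 15, 16, 21, 28}
B = {2, 10, 11, 30}
A ∪ B = {2, 3, 6, 7, 8, 10, 11, 15, 16, 21, 28, 30}

A ∪ B = {2, 3, 6, 7, 8, 10, 11, 15, 16, 21, 28, 30}


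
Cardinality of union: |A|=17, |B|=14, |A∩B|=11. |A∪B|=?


|A ∪ B| = |A| + |B| - |A ∩ B|
= 17 + 14 - 11
= 20

|A ∪ B| = 20


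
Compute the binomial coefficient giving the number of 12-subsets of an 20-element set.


C(n,k) = n! / (k!(n-k)!)
C(20,12) = 20! / (12!8!)
= 125970

C(20,12) = 125970


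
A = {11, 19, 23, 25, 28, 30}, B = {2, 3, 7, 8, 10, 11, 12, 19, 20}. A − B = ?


A \ B = elements in A but not in B
A = {11, 19, 23, 25, 28, 30}
B = {2, 3, 7, 8, 10, 11, 12, 19, 20}
Remove from A any elements in B
A \ B = {23, 25, 28, 30}

A \ B = {23, 25, 28, 30}


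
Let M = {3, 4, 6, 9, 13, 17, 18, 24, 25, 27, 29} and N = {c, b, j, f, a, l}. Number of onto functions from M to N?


n = |M| = 11, k = |N| = 6. Surjections via inclusion-exclusion:
S(n,k) = Σ(-1)^i × C(k,i) × (k-i)^n, i=0 to k
i=0: (-1)^0×C(6,0)×6^11 = 362797056
i=1: (-1)^1×C(6,1)×5^11 = -292968750
i=2: (-1)^2×C(6,2)×4^11 = 62914560
i=3: (-1)^3×C(6,3)×3^11 = -3542940
i=4: (-1)^4×C(6,4)×2^11 = 30720
i=5: (-1)^5×C(6,5)×1^11 = -6
i=6: (-1)^6×C(6,6)×0^11 = 0
Total = 129230640

Number of surjections = 129230640


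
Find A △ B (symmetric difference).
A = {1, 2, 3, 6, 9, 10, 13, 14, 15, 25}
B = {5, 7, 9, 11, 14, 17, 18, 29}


A △ B = (A \ B) ∪ (B \ A) = elements in exactly one of A or B
A \ B = {1, 2, 3, 6, 10, 13, 15, 25}
B \ A = {5, 7, 11, 17, 18, 29}
A △ B = {1, 2, 3, 5, 6, 7, 10, 11, 13, 15, 17, 18, 25, 29}

A △ B = {1, 2, 3, 5, 6, 7, 10, 11, 13, 15, 17, 18, 25, 29}


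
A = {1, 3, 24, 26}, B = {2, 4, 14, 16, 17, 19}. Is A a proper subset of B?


A ⊂ B requires: A ⊆ B AND A ≠ B.
A ⊆ B? No
A ⊄ B, so A is not a proper subset.

No, A is not a proper subset of B


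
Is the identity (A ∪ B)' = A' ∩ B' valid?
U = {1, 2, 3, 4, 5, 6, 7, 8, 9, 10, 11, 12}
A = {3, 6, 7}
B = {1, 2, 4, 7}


LHS: A ∪ B = {1, 2, 3, 4, 6, 7}
(A ∪ B)' = U \ (A ∪ B) = {5, 8, 9, 10, 11, 12}
A' = {1, 2, 4, 5, 8, 9, 10, 11, 12}, B' = {3, 5, 6, 8, 9, 10, 11, 12}
Claimed RHS: A' ∩ B' = {5, 8, 9, 10, 11, 12}
Identity is VALID: LHS = RHS = {5, 8, 9, 10, 11, 12} ✓

Identity is valid. (A ∪ B)' = A' ∩ B' = {5, 8, 9, 10, 11, 12}


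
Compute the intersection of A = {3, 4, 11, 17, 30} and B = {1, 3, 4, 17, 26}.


A ∩ B = elements in both A and B
A = {3, 4, 11, 17, 30}
B = {1, 3, 4, 17, 26}
A ∩ B = {3, 4, 17}

A ∩ B = {3, 4, 17}


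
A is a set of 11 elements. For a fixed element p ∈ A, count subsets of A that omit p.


Subsets of A avoiding p are subsets of A \ {p}, which has 10 elements.
Count = 2^(n-1) = 2^10
= 1024

Number of subsets avoiding p = 1024


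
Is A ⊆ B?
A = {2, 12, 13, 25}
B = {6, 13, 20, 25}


A ⊆ B means every element of A is in B.
Elements in A not in B: {2, 12}
So A ⊄ B.

No, A ⊄ B


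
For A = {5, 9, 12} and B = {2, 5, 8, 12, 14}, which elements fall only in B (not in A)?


A = {5, 9, 12}
B = {2, 5, 8, 12, 14}
Region: only in B (not in A)
Elements: {2, 8, 14}

Elements only in B (not in A): {2, 8, 14}


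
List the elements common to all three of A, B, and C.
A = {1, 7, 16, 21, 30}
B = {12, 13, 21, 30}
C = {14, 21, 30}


A ∩ B = {21, 30}
(A ∩ B) ∩ C = {21, 30}

A ∩ B ∩ C = {21, 30}


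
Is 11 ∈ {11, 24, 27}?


A = {11, 24, 27}
Checking if 11 is in A
11 is in A → True

11 ∈ A


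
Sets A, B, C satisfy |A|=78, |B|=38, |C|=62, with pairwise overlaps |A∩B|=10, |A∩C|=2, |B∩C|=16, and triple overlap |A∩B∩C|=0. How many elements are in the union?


|A∪B∪C| = |A|+|B|+|C| - |A∩B|-|A∩C|-|B∩C| + |A∩B∩C|
= 78+38+62 - 10-2-16 + 0
= 178 - 28 + 0
= 150

|A ∪ B ∪ C| = 150


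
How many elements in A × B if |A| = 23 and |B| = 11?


|A × B| = |A| × |B|
= 23 × 11
= 253

|A × B| = 253


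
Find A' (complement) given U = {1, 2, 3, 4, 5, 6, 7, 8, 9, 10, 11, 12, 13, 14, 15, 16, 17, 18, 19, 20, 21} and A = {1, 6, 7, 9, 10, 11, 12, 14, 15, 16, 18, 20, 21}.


Aᶜ = U \ A = elements in U but not in A
U = {1, 2, 3, 4, 5, 6, 7, 8, 9, 10, 11, 12, 13, 14, 15, 16, 17, 18, 19, 20, 21}
A = {1, 6, 7, 9, 10, 11, 12, 14, 15, 16, 18, 20, 21}
Aᶜ = {2, 3, 4, 5, 8, 13, 17, 19}

Aᶜ = {2, 3, 4, 5, 8, 13, 17, 19}


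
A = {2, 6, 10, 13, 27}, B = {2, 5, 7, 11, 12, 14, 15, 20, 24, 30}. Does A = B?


Two sets are equal iff they have exactly the same elements.
A = {2, 6, 10, 13, 27}
B = {2, 5, 7, 11, 12, 14, 15, 20, 24, 30}
Differences: {5, 6, 7, 10, 11, 12, 13, 14, 15, 20, 24, 27, 30}
A ≠ B

No, A ≠ B


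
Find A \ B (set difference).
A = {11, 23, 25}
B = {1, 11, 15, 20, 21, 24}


A \ B = elements in A but not in B
A = {11, 23, 25}
B = {1, 11, 15, 20, 21, 24}
Remove from A any elements in B
A \ B = {23, 25}

A \ B = {23, 25}


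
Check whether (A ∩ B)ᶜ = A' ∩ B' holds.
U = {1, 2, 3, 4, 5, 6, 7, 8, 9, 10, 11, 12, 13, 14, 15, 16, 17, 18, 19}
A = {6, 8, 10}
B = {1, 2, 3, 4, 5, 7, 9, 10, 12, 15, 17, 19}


LHS: A ∩ B = {10}
(A ∩ B)' = U \ (A ∩ B) = {1, 2, 3, 4, 5, 6, 7, 8, 9, 11, 12, 13, 14, 15, 16, 17, 18, 19}
A' = {1, 2, 3, 4, 5, 7, 9, 11, 12, 13, 14, 15, 16, 17, 18, 19}, B' = {6, 8, 11, 13, 14, 16, 18}
Claimed RHS: A' ∩ B' = {11, 13, 14, 16, 18}
Identity is INVALID: LHS = {1, 2, 3, 4, 5, 6, 7, 8, 9, 11, 12, 13, 14, 15, 16, 17, 18, 19} but the RHS claimed here equals {11, 13, 14, 16, 18}. The correct form is (A ∩ B)' = A' ∪ B'.

Identity is invalid: (A ∩ B)' = {1, 2, 3, 4, 5, 6, 7, 8, 9, 11, 12, 13, 14, 15, 16, 17, 18, 19} but A' ∩ B' = {11, 13, 14, 16, 18}. The correct De Morgan law is (A ∩ B)' = A' ∪ B'.


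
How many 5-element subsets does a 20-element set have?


C(n,k) = n! / (k!(n-k)!)
C(20,5) = 20! / (5!15!)
= 15504

C(20,5) = 15504


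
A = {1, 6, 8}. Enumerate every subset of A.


|A| = 3, so |P(A)| = 2^3 = 8
Enumerate subsets by cardinality (0 to 3):
∅, {1}, {6}, {8}, {1, 6}, {1, 8}, {6, 8}, {1, 6, 8}

P(A) has 8 subsets: ∅, {1}, {6}, {8}, {1, 6}, {1, 8}, {6, 8}, {1, 6, 8}


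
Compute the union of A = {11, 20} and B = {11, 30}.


A ∪ B = all elements in A or B (or both)
A = {11, 20}
B = {11, 30}
A ∪ B = {11, 20, 30}

A ∪ B = {11, 20, 30}


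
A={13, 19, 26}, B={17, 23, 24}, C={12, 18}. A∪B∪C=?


A ∪ B = {13, 17, 19, 23, 24, 26}
(A ∪ B) ∪ C = {12, 13, 17, 18, 19, 23, 24, 26}

A ∪ B ∪ C = {12, 13, 17, 18, 19, 23, 24, 26}


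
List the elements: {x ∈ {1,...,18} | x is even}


Checking each candidate:
Condition: even numbers in {1,...,18}
Result = {2, 4, 6, 8, 10, 12, 14, 16, 18}

{2, 4, 6, 8, 10, 12, 14, 16, 18}


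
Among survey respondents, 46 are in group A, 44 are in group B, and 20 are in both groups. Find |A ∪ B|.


|A ∪ B| = |A| + |B| - |A ∩ B|
= 46 + 44 - 20
= 70

|A ∪ B| = 70


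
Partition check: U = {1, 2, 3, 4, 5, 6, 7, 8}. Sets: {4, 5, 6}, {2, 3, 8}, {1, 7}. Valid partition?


A partition requires: (1) non-empty parts, (2) pairwise disjoint, (3) union = U
Parts: {4, 5, 6}, {2, 3, 8}, {1, 7}
Union of parts: {1, 2, 3, 4, 5, 6, 7, 8}
U = {1, 2, 3, 4, 5, 6, 7, 8}
All non-empty? True
Pairwise disjoint? True
Covers U? True

Yes, valid partition


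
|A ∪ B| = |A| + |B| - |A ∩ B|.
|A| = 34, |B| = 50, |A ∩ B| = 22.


|A ∪ B| = |A| + |B| - |A ∩ B|
= 34 + 50 - 22
= 62

|A ∪ B| = 62


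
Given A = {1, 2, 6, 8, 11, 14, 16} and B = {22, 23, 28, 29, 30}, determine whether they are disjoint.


Disjoint means A ∩ B = ∅.
A ∩ B = ∅
A ∩ B = ∅, so A and B are disjoint.

Yes, A and B are disjoint


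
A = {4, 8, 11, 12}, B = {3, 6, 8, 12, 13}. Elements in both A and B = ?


A = {4, 8, 11, 12}
B = {3, 6, 8, 12, 13}
Region: in both A and B
Elements: {8, 12}

Elements in both A and B: {8, 12}


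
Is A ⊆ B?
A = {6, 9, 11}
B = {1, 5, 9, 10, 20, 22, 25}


A ⊆ B means every element of A is in B.
Elements in A not in B: {6, 11}
So A ⊄ B.

No, A ⊄ B


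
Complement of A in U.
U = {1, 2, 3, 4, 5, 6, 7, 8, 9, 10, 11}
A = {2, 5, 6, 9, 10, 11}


Aᶜ = U \ A = elements in U but not in A
U = {1, 2, 3, 4, 5, 6, 7, 8, 9, 10, 11}
A = {2, 5, 6, 9, 10, 11}
Aᶜ = {1, 3, 4, 7, 8}

Aᶜ = {1, 3, 4, 7, 8}


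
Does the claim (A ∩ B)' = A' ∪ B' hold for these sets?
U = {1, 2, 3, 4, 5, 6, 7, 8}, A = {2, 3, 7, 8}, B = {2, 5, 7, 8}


LHS: A ∩ B = {2, 7, 8}
(A ∩ B)' = U \ (A ∩ B) = {1, 3, 4, 5, 6}
A' = {1, 4, 5, 6}, B' = {1, 3, 4, 6}
Claimed RHS: A' ∪ B' = {1, 3, 4, 5, 6}
Identity is VALID: LHS = RHS = {1, 3, 4, 5, 6} ✓

Identity is valid. (A ∩ B)' = A' ∪ B' = {1, 3, 4, 5, 6}


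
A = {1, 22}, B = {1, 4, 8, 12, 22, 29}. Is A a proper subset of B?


A ⊂ B requires: A ⊆ B AND A ≠ B.
A ⊆ B? Yes
A = B? No
A ⊂ B: Yes (A is a proper subset of B)

Yes, A ⊂ B


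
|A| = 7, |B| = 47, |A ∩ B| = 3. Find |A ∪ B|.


|A ∪ B| = |A| + |B| - |A ∩ B|
= 7 + 47 - 3
= 51

|A ∪ B| = 51


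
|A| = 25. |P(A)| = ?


Number of subsets = 2^n
= 2^25
= 33554432

|P(A)| = 33554432


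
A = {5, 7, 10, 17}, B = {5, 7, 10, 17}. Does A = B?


Two sets are equal iff they have exactly the same elements.
A = {5, 7, 10, 17}
B = {5, 7, 10, 17}
Same elements → A = B

Yes, A = B


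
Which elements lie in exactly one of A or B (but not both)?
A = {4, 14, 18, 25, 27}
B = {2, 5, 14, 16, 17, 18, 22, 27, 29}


A △ B = (A \ B) ∪ (B \ A) = elements in exactly one of A or B
A \ B = {4, 25}
B \ A = {2, 5, 16, 17, 22, 29}
A △ B = {2, 4, 5, 16, 17, 22, 25, 29}

A △ B = {2, 4, 5, 16, 17, 22, 25, 29}
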